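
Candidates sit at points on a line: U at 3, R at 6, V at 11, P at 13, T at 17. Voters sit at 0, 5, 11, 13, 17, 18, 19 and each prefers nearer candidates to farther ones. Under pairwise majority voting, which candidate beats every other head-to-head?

With single-peaked preferences on a line, the Condorcet winner is the candidate closest to the median voter.
The median voter (position 13) is closest to P at 13.
Check: P vs U — voters closer to P: 5 of 7.

P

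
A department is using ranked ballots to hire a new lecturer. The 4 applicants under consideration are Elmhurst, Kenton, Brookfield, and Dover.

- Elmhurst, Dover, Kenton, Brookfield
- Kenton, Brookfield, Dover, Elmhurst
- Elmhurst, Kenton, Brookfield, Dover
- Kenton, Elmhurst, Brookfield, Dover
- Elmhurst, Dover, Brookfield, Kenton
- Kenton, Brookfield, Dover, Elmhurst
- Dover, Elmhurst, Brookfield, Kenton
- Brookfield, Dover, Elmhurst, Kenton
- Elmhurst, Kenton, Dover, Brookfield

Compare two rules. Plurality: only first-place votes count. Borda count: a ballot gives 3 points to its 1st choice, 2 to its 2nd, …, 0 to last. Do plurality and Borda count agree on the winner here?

Yes

Plurality first-place counts: Elmhurst 4, Kenton 3, Brookfield 1, Dover 1 → Elmhurst.
Borda totals: Elmhurst 17, Kenton 14, Brookfield 11, Dover 12 → Elmhurst.
The two rules agree on Elmhurst.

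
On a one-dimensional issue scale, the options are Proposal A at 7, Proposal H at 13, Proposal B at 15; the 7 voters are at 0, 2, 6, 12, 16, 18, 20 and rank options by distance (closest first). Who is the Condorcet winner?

With single-peaked preferences on a line, the Condorcet winner is the candidate closest to the median voter.
The median voter (position 12) is closest to Proposal H at 13.
Check: Proposal H vs Proposal A — voters closer to Proposal H: 4 of 7.

Proposal H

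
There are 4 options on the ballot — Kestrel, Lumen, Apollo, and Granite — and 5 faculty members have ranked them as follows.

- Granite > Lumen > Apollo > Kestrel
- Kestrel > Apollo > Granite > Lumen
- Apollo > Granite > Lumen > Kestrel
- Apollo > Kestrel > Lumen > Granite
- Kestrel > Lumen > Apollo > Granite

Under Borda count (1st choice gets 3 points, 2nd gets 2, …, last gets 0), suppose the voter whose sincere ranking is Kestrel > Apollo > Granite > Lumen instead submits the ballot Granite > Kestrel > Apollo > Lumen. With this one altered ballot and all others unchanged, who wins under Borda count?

Borda totals with the altered ballot: Kestrel 7, Lumen 6, Apollo 9, Granite 8.
The winner is unchanged: still Apollo.

Apollo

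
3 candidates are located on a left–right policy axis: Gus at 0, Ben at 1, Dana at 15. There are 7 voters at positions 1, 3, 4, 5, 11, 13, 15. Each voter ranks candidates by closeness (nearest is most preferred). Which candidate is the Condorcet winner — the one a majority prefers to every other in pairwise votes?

Ben

With single-peaked preferences on a line, the Condorcet winner is the candidate closest to the median voter.
The median voter (position 5) is closest to Ben at 1.
Check: Ben vs Dana — voters closer to Ben: 4 of 7.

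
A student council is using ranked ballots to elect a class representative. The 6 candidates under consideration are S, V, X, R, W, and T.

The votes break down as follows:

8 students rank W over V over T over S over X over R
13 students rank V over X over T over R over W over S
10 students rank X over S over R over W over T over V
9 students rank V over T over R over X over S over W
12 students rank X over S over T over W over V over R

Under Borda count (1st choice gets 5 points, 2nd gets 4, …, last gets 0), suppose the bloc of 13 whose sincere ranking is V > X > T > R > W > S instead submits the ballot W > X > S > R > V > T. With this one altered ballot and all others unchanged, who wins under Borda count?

X

Borda totals with the altered ballot: S 152, V 102, X 188, R 83, W 149, T 106.
The winner is unchanged: still X.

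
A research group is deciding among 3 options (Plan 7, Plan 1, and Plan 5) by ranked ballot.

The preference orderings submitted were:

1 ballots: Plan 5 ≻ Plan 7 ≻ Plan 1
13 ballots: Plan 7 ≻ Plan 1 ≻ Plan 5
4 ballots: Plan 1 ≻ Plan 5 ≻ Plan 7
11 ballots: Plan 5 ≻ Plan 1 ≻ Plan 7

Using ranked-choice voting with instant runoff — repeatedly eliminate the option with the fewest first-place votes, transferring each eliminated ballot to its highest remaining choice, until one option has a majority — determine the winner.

Plan 5

Round 1: Plan 7 13, Plan 5 12, Plan 1 4. Plan 1 has the fewest and is eliminated.
Round 2: Plan 5 16, Plan 7 13. Plan 5 has a majority.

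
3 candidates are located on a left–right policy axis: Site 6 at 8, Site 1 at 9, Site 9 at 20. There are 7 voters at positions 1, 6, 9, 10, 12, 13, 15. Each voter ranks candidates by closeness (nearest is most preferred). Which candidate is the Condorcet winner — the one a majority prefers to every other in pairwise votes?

Site 1

With single-peaked preferences on a line, the Condorcet winner is the candidate closest to the median voter.
The median voter (position 10) is closest to Site 1 at 9.
Check: Site 1 vs Site 9 — voters closer to Site 1: 6 of 7.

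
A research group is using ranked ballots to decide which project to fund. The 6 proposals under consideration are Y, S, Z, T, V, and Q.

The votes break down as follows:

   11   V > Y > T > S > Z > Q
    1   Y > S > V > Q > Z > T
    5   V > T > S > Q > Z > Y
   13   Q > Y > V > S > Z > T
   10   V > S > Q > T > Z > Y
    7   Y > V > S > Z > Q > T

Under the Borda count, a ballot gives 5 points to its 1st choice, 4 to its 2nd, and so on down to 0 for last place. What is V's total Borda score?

200

Borda scores:
  Y: 11·4 + 5 + 5·0 + 13·4 + 10·0 + 7·5 = 136
  S: 11·2 + 4 + 5·3 + 13·2 + 10·4 + 7·3 = 128
  Z: 11·1 + 1 + 5·1 + 13·1 + 10·1 + 7·2 = 54
  T: 11·3 + 0 + 5·4 + 13·0 + 10·2 + 7·0 = 73
  V: 11·5 + 3 + 5·5 + 13·3 + 10·5 + 7·4 = 200
  Q: 11·0 + 2 + 5·2 + 13·5 + 10·3 + 7·1 = 114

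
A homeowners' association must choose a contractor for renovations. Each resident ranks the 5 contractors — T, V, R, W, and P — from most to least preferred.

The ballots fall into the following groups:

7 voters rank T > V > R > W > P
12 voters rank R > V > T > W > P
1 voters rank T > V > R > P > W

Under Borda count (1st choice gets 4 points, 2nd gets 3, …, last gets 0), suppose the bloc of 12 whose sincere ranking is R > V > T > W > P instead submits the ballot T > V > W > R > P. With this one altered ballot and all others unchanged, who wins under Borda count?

Borda totals with the altered ballot: T 80, V 60, R 28, W 31, P 1.
The switch changes the winner from R to T.

T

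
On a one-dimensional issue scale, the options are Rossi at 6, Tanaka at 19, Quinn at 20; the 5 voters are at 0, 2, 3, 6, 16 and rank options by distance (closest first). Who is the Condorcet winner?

Rossi

With single-peaked preferences on a line, the Condorcet winner is the candidate closest to the median voter.
The median voter (position 3) is closest to Rossi at 6.
Check: Rossi vs Tanaka — voters closer to Rossi: 4 of 5.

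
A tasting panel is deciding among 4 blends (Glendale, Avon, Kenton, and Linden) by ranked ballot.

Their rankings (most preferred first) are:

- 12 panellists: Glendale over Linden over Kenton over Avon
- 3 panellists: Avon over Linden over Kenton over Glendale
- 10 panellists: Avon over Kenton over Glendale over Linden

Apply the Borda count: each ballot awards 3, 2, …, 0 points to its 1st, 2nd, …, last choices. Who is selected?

Borda scores:
  Glendale: 12·3 + 3·0 + 10·1 = 46
  Avon: 12·0 + 3·3 + 10·3 = 39
  Kenton: 12·1 + 3·1 + 10·2 = 35
  Linden: 12·2 + 3·2 + 10·0 = 30
Glendale has the highest total.

Glendale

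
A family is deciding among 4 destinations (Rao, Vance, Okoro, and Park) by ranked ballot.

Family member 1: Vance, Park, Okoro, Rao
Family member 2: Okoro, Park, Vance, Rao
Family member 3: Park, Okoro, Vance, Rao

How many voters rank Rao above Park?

Ballots ranking Rao above Park: 0.
Ballots ranking Park above Rao: 3.
So 0 of 3 voters prefer Rao to Park.

0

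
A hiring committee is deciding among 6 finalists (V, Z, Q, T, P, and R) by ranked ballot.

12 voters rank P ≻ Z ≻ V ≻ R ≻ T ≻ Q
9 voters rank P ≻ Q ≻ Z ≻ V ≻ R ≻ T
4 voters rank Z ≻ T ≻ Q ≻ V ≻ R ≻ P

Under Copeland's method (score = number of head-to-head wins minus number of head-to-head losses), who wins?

Pairwise results:
  V vs Z: Z wins 25–0.
  V vs Q: Q wins 13–12.
  V vs T: V wins 21–4.
  V vs P: P wins 21–4.
  V vs R: V wins 25–0.
  Z vs Q: Z wins 16–9.
  Z vs T: Z wins 25–0.
  Z vs P: P wins 21–4.
  Z vs R: Z wins 25–0.
  Q vs T: T wins 16–9.
  Q vs P: P wins 21–4.
  Q vs R: Q wins 13–12.
  T vs P: P wins 21–4.
  T vs R: R wins 21–4.
  P vs R: P wins 21–4.
Copeland scores (wins − losses):
  V: 2 − 3 = -1
  Z: 4 − 1 = 3
  Q: 2 − 3 = -1
  T: 1 − 4 = -3
  P: 5 − 0 = 5
  R: 1 − 4 = -3
P has the best Copeland score.

P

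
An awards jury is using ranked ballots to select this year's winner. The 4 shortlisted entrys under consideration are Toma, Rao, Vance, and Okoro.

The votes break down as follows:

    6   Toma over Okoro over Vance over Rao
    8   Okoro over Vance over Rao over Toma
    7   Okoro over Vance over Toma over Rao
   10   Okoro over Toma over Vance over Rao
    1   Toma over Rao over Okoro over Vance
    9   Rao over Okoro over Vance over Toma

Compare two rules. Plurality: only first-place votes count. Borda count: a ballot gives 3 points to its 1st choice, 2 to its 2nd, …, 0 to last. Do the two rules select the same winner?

Plurality first-place counts: Toma 7, Rao 9, Vance 0, Okoro 25 → Okoro.
Borda totals: Toma 48, Rao 37, Vance 55, Okoro 106 → Okoro.
The two rules agree on Okoro.

Yes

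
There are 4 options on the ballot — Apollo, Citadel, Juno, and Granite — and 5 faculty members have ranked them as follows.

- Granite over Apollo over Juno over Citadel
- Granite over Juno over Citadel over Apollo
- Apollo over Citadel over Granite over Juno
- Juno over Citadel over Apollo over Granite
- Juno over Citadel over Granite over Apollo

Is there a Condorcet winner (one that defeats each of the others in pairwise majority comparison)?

No

Head-to-head results (5 voters total):
Apollo vs Citadel: Citadel wins 3–2.
Apollo vs Juno: Juno wins 3–2.
Apollo vs Granite: Granite wins 3–2.
Citadel vs Juno: Juno wins 4–1.
Citadel vs Granite: Citadel wins 3–2.
Juno vs Granite: Granite wins 3–2.
No candidate beats all others: Citadel beats Granite beats Juno beats Citadel, a majority cycle.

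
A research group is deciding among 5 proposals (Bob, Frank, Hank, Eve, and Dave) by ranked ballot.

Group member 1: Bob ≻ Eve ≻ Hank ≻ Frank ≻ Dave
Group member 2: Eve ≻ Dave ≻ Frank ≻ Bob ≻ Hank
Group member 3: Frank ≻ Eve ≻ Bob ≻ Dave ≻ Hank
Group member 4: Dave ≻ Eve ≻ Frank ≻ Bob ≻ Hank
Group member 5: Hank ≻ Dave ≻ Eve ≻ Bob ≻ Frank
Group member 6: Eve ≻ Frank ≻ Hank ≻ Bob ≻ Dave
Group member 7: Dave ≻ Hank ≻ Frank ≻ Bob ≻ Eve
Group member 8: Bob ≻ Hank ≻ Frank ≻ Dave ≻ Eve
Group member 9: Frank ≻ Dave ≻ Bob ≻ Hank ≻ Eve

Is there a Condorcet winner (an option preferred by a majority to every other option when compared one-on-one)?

No

Head-to-head results (9 voters total):
Bob vs Frank: Frank wins 6–3.
Bob vs Hank: Bob wins 6–3.
Bob vs Eve: Eve wins 5–4.
Bob vs Dave: Dave wins 5–4.
Frank vs Hank: Frank wins 5–4.
Frank vs Eve: Eve wins 5–4.
Frank vs Dave: Frank wins 5–4.
Hank vs Eve: Eve wins 5–4.
Hank vs Dave: Dave wins 5–4.
Eve vs Dave: Dave wins 5–4.
No candidate beats all others: Frank beats Dave beats Eve beats Frank, a majority cycle.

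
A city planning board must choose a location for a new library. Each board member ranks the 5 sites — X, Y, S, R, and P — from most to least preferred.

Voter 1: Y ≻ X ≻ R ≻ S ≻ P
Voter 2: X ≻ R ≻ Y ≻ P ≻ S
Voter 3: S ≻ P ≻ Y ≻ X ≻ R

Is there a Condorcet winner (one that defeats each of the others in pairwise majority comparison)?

Yes

Head-to-head results (3 voters total):
X vs Y: Y wins 2–1.
X vs S: X wins 2–1.
X vs R: X wins 3–0.
X vs P: X wins 2–1.
Y vs S: Y wins 2–1.
Y vs R: Y wins 2–1.
Y vs P: Y wins 2–1.
S vs R: R wins 2–1.
S vs P: S wins 2–1.
R vs P: R wins 2–1.
Y beats each rival — X (2–1), S (2–1), R (2–1), P (2–1) — so Y is the Condorcet winner.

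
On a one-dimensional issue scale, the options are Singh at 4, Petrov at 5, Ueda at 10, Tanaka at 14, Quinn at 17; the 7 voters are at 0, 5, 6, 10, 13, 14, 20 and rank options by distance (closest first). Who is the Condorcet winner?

Ueda

With single-peaked preferences on a line, the Condorcet winner is the candidate closest to the median voter.
The median voter (position 10) is closest to Ueda at 10.
Check: Ueda vs Tanaka — voters closer to Ueda: 4 of 7.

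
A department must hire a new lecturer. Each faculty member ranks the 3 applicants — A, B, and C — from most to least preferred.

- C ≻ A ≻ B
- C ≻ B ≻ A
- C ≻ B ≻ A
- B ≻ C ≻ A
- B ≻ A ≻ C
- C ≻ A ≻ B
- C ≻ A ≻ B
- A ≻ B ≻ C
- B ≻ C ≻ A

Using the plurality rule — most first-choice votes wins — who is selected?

First-place vote totals:
  A: 1
  B: 3
  C: 5
C has the most first-place votes.

C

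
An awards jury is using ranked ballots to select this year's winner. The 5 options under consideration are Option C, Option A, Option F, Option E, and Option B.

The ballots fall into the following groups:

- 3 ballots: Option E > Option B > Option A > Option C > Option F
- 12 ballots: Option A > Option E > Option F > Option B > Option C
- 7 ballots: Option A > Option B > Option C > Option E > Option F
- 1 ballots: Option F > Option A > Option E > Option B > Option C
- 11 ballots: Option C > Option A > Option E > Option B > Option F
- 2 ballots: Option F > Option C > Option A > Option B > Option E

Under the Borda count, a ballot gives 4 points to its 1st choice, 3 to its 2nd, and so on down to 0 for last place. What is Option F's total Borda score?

36

Borda scores:
  Option C: 3·1 + 12·0 + 7·2 + 0 + 11·4 + 2·3 = 67
  Option A: 3·2 + 12·4 + 7·4 + 3 + 11·3 + 2·2 = 122
  Option F: 3·0 + 12·2 + 7·0 + 4 + 11·0 + 2·4 = 36
  Option E: 3·4 + 12·3 + 7·1 + 2 + 11·2 + 2·0 = 79
  Option B: 3·3 + 12·1 + 7·3 + 1 + 11·1 + 2·1 = 56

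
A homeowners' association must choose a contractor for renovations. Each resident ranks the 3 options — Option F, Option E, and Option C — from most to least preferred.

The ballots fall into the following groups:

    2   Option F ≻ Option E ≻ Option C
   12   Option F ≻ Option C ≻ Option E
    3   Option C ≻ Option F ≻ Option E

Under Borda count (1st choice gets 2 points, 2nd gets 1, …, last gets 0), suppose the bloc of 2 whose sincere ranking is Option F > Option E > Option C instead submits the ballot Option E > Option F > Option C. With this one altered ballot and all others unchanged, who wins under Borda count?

Option F

Borda totals with the altered ballot: Option F 29, Option E 4, Option C 18.
The winner is unchanged: still Option F.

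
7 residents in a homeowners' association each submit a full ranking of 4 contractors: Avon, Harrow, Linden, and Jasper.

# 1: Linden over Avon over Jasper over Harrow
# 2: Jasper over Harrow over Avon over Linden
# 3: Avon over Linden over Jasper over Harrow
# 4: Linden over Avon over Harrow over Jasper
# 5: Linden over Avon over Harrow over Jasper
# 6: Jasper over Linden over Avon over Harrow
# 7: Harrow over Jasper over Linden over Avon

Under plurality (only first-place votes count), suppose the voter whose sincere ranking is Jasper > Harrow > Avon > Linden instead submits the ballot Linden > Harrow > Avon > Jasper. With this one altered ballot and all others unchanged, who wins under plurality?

First-place totals with the altered ballot: Avon 1, Harrow 1, Linden 4, Jasper 1.
The winner is unchanged: still Linden.

Linden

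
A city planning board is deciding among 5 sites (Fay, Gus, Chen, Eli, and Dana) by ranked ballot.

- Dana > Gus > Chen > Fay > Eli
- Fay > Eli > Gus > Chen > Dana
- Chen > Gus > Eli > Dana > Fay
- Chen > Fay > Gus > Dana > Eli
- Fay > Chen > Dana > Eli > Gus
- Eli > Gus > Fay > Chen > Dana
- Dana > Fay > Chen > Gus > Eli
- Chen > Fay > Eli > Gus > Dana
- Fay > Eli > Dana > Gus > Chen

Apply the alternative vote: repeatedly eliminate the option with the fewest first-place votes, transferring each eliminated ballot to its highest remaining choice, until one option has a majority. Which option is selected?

Round 1: Fay 3, Chen 3, Dana 2, Eli 1, Gus 0. Gus has the fewest and is eliminated.
Round 2: Fay 3, Chen 3, Dana 2, Eli 1. Eli has the fewest and is eliminated.
Round 3: Fay 4, Chen 3, Dana 2. Dana has the fewest and is eliminated.
Round 4: Fay 5, Chen 4. Fay has a majority.

Fay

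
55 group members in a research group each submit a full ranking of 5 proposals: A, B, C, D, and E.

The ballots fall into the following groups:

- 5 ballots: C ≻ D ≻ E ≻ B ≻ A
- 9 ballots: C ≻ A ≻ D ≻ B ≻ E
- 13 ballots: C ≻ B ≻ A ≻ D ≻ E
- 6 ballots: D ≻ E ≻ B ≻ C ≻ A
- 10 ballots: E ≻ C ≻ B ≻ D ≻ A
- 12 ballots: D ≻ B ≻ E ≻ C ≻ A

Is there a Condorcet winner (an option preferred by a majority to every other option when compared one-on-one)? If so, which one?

Head-to-head results (55 voters total):
A vs B: B wins 46–9.
A vs C: C wins 55–0.
A vs D: D wins 33–22.
A vs E: E wins 33–22.
B vs C: C wins 37–18.
B vs D: D wins 32–23.
B vs E: B wins 34–21.
C vs D: C wins 37–18.
C vs E: E wins 28–27.
D vs E: D wins 45–10.
No candidate beats all others: B beats E beats C beats B, a majority cycle.

No Condorcet winner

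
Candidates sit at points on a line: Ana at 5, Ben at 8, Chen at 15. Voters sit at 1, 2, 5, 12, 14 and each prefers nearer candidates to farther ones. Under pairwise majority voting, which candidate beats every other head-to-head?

Ana

With single-peaked preferences on a line, the Condorcet winner is the candidate closest to the median voter.
The median voter (position 5) is closest to Ana at 5.
Check: Ana vs Chen — voters closer to Ana: 3 of 5.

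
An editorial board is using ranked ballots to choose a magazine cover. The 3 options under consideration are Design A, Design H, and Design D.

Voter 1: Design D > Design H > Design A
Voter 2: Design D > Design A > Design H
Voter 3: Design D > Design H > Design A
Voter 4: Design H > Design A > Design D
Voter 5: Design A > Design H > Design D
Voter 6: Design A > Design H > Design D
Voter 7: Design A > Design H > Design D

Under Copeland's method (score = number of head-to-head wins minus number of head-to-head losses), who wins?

Pairwise results:
  Design A vs Design H: Design A wins 4–3.
  Design A vs Design D: Design A wins 4–3.
  Design H vs Design D: Design H wins 4–3.
Copeland scores (wins − losses):
  Design A: 2 − 0 = 2
  Design H: 1 − 1 = 0
  Design D: 0 − 2 = -2
Design A has the best Copeland score.

Design A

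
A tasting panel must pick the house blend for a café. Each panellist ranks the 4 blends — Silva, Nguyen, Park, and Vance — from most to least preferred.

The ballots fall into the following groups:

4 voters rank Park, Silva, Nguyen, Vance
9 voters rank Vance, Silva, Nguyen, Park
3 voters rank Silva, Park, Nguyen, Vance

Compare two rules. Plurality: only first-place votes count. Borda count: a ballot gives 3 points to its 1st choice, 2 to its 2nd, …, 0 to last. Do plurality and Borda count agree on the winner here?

Plurality first-place counts: Silva 3, Nguyen 0, Park 4, Vance 9 → Vance.
Borda totals: Silva 35, Nguyen 16, Park 18, Vance 27 → Silva.
The two rules disagree: plurality picks Vance, Borda picks Silva.

No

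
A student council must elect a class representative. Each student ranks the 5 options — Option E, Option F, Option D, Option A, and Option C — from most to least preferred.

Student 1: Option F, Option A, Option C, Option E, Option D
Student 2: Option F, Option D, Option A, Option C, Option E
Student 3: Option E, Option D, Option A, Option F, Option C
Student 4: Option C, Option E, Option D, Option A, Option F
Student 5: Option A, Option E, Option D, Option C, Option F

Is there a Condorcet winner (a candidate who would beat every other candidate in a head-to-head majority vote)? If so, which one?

Head-to-head results (5 voters total):
Option E vs Option F: Option E wins 3–2.
Option E vs Option D: Option E wins 4–1.
Option E vs Option A: Option A wins 3–2.
Option E vs Option C: Option C wins 3–2.
Option F vs Option D: Option D wins 3–2.
Option F vs Option A: Option A wins 3–2.
Option F vs Option C: Option F wins 3–2.
Option D vs Option A: Option D wins 3–2.
Option D vs Option C: Option D wins 3–2.
Option A vs Option C: Option A wins 4–1.
No candidate beats all others: Option E beats Option F beats Option C beats Option E, a majority cycle.

None — there is no Condorcet winner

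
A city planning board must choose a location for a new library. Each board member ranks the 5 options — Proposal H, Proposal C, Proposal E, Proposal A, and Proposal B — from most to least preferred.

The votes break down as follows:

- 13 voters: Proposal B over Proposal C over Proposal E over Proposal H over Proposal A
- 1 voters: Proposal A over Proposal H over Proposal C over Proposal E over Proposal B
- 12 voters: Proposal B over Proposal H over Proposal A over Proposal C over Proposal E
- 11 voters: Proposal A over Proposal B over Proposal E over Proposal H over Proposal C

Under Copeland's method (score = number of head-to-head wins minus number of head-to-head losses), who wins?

Pairwise results:
  Proposal H vs Proposal C: Proposal H wins 24–13.
  Proposal H vs Proposal E: Proposal E wins 24–13.
  Proposal H vs Proposal A: Proposal H wins 25–12.
  Proposal H vs Proposal B: Proposal B wins 36–1.
  Proposal C vs Proposal E: Proposal C wins 26–11.
  Proposal C vs Proposal A: Proposal A wins 24–13.
  Proposal C vs Proposal B: Proposal B wins 36–1.
  Proposal E vs Proposal A: Proposal A wins 24–13.
  Proposal E vs Proposal B: Proposal B wins 36–1.
  Proposal A vs Proposal B: Proposal B wins 25–12.
Copeland scores (wins − losses):
  Proposal H: 2 − 2 = 0
  Proposal C: 1 − 3 = -2
  Proposal E: 1 − 3 = -2
  Proposal A: 2 − 2 = 0
  Proposal B: 4 − 0 = 4
Proposal B has the best Copeland score.

Proposal B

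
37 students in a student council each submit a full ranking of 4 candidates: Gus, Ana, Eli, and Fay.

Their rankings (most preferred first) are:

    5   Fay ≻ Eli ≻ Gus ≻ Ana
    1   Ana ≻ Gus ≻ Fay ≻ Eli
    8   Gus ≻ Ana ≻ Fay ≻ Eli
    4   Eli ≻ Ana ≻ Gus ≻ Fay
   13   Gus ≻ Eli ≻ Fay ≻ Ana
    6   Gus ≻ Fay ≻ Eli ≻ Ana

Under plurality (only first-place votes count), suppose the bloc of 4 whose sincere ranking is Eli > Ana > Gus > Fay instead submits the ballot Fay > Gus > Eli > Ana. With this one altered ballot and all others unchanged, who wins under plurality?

Gus

First-place totals with the altered ballot: Gus 27, Ana 1, Eli 0, Fay 9.
The winner is unchanged: still Gus.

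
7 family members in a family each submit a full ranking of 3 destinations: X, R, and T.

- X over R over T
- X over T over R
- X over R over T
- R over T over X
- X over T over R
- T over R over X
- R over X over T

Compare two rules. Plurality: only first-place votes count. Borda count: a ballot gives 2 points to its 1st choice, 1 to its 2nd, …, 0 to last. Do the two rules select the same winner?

Plurality first-place counts: X 4, R 2, T 1 → X.
Borda totals: X 9, R 7, T 5 → X.
The two rules agree on X.

Yes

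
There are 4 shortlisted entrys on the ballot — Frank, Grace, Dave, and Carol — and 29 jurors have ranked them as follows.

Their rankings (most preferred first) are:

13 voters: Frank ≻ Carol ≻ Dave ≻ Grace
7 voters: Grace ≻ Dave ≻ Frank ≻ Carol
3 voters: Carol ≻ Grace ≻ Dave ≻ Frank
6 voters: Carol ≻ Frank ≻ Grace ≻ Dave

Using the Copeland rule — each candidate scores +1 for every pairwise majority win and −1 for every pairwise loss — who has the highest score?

Pairwise results:
  Frank vs Grace: Frank wins 19–10.
  Frank vs Dave: Frank wins 19–10.
  Frank vs Carol: Frank wins 20–9.
  Grace vs Dave: Grace wins 16–13.
  Grace vs Carol: Carol wins 22–7.
  Dave vs Carol: Carol wins 22–7.
Copeland scores (wins − losses):
  Frank: 3 − 0 = 3
  Grace: 1 − 2 = -1
  Dave: 0 − 3 = -3
  Carol: 2 − 1 = 1
Frank has the best Copeland score.

Frank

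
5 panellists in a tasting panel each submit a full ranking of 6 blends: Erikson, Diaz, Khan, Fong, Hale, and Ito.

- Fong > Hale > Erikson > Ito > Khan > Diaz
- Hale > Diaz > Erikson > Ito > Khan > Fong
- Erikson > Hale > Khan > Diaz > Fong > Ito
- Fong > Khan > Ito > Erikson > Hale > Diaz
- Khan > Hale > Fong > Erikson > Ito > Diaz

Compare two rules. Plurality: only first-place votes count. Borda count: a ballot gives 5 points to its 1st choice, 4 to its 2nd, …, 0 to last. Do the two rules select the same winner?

No

Plurality first-place counts: Erikson 1, Diaz 0, Khan 1, Fong 2, Hale 1, Ito 0 → Fong.
Borda totals: Erikson 15, Diaz 6, Khan 14, Fong 14, Hale 18, Ito 8 → Hale.
The two rules disagree: plurality picks Fong, Borda picks Hale.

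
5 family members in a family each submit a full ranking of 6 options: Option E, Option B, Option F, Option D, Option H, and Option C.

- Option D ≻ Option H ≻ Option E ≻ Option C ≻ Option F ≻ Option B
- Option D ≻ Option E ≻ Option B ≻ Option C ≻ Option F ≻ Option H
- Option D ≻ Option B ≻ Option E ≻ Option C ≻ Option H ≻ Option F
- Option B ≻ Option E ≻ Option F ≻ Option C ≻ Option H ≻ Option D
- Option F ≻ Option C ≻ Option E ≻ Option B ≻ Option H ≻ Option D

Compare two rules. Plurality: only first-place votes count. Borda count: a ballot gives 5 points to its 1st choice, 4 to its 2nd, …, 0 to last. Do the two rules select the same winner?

No

Plurality first-place counts: Option E 0, Option B 1, Option F 1, Option D 3, Option H 0, Option C 0 → Option D.
Borda totals: Option E 17, Option B 14, Option F 10, Option D 15, Option H 7, Option C 12 → Option E.
The two rules disagree: plurality picks Option D, Borda picks Option E.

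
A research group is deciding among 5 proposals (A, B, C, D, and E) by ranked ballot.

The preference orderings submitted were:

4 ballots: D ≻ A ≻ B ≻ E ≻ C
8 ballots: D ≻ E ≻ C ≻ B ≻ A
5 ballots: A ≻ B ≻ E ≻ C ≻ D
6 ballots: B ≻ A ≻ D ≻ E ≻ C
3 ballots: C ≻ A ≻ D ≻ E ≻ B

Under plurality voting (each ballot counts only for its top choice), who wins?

First-place vote totals:
  A: 5
  B: 6
  C: 3
  D: 12
  E: 0
D has the most first-place votes.

D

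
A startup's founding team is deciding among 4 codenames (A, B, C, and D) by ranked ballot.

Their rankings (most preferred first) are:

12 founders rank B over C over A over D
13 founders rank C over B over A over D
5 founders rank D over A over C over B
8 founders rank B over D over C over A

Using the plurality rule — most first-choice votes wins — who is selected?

B

First-place vote totals:
  A: 0
  B: 20
  C: 13
  D: 5
B has the most first-place votes.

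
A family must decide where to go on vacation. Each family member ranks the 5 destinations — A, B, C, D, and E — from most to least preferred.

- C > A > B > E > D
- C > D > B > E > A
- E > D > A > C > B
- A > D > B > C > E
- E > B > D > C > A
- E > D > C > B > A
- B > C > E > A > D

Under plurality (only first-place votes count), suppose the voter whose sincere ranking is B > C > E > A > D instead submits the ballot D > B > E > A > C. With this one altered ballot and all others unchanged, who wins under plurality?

First-place totals with the altered ballot: A 1, B 0, C 2, D 1, E 3.
The winner is unchanged: still E.

E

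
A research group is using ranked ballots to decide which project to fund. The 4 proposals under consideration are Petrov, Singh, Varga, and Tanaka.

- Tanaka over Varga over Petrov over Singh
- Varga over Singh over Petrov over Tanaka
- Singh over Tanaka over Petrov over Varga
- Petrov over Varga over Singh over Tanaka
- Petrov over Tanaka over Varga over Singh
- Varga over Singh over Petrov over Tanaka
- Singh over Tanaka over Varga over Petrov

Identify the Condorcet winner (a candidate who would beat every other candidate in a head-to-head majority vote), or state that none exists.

Head-to-head results (7 voters total):
Petrov vs Singh: Singh wins 4–3.
Petrov vs Varga: Varga wins 4–3.
Petrov vs Tanaka: Petrov wins 4–3.
Singh vs Varga: Varga wins 5–2.
Singh vs Tanaka: Singh wins 5–2.
Varga vs Tanaka: Tanaka wins 4–3.
No candidate beats all others: Petrov beats Tanaka beats Varga beats Petrov, a majority cycle.

No Condorcet winner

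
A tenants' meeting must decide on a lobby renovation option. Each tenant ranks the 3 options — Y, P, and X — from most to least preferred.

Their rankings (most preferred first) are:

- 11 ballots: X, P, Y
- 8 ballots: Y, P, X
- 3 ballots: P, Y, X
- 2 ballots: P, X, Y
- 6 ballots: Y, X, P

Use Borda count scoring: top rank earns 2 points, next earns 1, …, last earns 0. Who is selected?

Y

Borda scores:
  Y: 11·0 + 8·2 + 3·1 + 2·0 + 6·2 = 31
  P: 11·1 + 8·1 + 3·2 + 2·2 + 6·0 = 29
  X: 11·2 + 8·0 + 3·0 + 2·1 + 6·1 = 30
Y has the highest total.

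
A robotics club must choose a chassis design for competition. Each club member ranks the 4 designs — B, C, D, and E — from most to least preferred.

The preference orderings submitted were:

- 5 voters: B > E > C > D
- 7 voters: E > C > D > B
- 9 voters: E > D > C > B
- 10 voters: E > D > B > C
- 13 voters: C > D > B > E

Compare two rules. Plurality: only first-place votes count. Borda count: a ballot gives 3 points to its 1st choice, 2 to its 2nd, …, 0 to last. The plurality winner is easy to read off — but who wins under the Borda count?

E

Plurality first-place counts: B 5, C 13, D 0, E 26 → E.
Borda totals: B 38, C 67, D 71, E 88 → E.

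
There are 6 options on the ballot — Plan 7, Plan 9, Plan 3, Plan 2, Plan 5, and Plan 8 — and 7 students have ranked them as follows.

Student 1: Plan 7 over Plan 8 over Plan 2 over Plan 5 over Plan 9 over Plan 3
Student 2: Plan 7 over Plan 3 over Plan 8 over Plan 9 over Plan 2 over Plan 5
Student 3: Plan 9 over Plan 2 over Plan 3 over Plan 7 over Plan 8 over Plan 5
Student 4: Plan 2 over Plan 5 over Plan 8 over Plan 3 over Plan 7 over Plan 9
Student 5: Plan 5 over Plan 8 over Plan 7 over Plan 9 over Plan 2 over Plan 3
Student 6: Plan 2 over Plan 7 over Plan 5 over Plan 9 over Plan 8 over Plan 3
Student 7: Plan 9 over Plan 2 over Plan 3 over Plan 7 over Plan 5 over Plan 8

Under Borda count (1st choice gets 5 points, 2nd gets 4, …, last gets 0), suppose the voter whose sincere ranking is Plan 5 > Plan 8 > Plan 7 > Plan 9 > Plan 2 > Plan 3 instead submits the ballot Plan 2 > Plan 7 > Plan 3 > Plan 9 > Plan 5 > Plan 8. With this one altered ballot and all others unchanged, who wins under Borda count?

Borda totals with the altered ballot: Plan 7 23, Plan 9 17, Plan 3 15, Plan 2 27, Plan 5 11, Plan 8 12.
The winner is unchanged: still Plan 2.

Plan 2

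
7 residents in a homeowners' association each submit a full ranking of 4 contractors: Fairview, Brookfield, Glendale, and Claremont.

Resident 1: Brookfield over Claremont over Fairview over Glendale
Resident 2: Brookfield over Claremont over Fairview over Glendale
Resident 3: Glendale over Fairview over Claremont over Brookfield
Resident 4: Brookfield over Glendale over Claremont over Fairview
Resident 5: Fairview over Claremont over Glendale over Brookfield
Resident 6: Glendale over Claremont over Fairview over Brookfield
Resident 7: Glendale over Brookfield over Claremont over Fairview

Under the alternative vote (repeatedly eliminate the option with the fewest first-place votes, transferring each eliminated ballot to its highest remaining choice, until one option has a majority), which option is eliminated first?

Round 1: Brookfield 3, Glendale 3, Fairview 1, Claremont 0. Claremont has the fewest and is eliminated.
Round 2: Brookfield 3, Glendale 3, Fairview 1. Fairview has the fewest and is eliminated.
Round 3: Glendale 4, Brookfield 3. Glendale has a majority.

Claremont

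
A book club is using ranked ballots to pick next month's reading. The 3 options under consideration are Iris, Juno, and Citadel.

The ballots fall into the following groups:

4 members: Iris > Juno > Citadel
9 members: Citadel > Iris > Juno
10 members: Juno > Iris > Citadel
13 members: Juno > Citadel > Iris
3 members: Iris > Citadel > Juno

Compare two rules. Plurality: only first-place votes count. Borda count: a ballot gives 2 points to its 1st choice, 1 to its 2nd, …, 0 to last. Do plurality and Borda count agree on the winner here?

Yes

Plurality first-place counts: Iris 7, Juno 23, Citadel 9 → Juno.
Borda totals: Iris 33, Juno 50, Citadel 34 → Juno.
The two rules agree on Juno.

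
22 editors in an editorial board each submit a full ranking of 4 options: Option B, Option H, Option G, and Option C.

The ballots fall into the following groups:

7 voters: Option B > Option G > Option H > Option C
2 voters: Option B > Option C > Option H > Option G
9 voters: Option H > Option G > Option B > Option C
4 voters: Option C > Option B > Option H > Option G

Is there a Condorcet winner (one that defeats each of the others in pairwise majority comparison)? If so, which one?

Option B

Head-to-head results (22 voters total):
Option B vs Option H: Option B wins 13–9.
Option B vs Option G: Option B wins 13–9.
Option B vs Option C: Option B wins 18–4.
Option H vs Option G: Option H wins 15–7.
Option H vs Option C: Option H wins 16–6.
Option G vs Option C: Option G wins 16–6.
Option B beats each rival — Option H (13–9), Option G (13–9), Option C (18–4) — so Option B is the Condorcet winner.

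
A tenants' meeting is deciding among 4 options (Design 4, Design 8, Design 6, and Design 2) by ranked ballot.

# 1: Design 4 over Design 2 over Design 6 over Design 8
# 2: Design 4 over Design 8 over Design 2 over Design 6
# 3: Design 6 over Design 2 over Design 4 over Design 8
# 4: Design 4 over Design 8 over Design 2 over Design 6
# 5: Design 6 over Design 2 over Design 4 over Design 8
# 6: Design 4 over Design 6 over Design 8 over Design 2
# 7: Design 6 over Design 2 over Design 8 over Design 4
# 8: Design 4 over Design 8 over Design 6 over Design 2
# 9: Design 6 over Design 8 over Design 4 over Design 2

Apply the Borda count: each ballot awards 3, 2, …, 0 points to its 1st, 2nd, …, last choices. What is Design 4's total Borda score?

18

Borda scores:
  Design 4: 3 + 3 + 1 + 3 + 1 + 3 + 0 + 3 + 1 = 18
  Design 8: 0 + 2 + 0 + 2 + 0 + 1 + 1 + 2 + 2 = 10
  Design 6: 1 + 0 + 3 + 0 + 3 + 2 + 3 + 1 + 3 = 16
  Design 2: 2 + 1 + 2 + 1 + 2 + 0 + 2 + 0 + 0 = 10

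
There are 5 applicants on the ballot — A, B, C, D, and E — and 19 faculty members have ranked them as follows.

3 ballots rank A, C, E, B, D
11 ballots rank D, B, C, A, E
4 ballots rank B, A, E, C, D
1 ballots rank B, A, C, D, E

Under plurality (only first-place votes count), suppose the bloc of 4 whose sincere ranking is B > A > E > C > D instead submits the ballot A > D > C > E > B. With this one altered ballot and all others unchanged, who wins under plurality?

D

First-place totals with the altered ballot: A 7, B 1, C 0, D 11, E 0.
The winner is unchanged: still D.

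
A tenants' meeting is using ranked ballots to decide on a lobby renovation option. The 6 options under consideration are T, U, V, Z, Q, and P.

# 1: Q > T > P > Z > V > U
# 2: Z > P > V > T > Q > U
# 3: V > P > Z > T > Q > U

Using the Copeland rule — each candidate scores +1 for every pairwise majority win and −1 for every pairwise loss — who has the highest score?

P

Pairwise results:
  T vs U: T wins 3–0.
  T vs V: V wins 2–1.
  T vs Z: Z wins 2–1.
  T vs Q: T wins 2–1.
  T vs P: P wins 2–1.
  U vs V: V wins 3–0.
  U vs Z: Z wins 3–0.
  U vs Q: Q wins 3–0.
  U vs P: P wins 3–0.
  V vs Z: Z wins 2–1.
  V vs Q: V wins 2–1.
  V vs P: P wins 2–1.
  Z vs Q: Z wins 2–1.
  Z vs P: P wins 2–1.
  Q vs P: P wins 2–1.
Copeland scores (wins − losses):
  T: 2 − 3 = -1
  U: 0 − 5 = -5
  V: 3 − 2 = 1
  Z: 4 − 1 = 3
  Q: 1 − 4 = -3
  P: 5 − 0 = 5
P has the best Copeland score.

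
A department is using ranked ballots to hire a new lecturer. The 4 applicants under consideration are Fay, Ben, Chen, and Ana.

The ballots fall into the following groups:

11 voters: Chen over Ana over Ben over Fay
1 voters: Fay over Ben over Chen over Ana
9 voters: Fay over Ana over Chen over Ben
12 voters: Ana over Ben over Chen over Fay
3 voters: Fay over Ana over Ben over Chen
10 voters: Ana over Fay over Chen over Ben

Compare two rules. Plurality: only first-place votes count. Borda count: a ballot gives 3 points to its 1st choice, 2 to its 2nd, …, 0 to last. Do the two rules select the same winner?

Yes

Plurality first-place counts: Fay 13, Ben 0, Chen 11, Ana 22 → Ana.
Borda totals: Fay 59, Ben 40, Chen 65, Ana 112 → Ana.
The two rules agree on Ana.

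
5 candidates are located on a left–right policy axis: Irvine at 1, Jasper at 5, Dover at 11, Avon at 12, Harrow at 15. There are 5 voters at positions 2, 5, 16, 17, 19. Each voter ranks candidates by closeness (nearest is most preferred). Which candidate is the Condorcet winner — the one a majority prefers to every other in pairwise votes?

With single-peaked preferences on a line, the Condorcet winner is the candidate closest to the median voter.
The median voter (position 16) is closest to Harrow at 15.
Check: Harrow vs Jasper — voters closer to Harrow: 3 of 5.

Harrow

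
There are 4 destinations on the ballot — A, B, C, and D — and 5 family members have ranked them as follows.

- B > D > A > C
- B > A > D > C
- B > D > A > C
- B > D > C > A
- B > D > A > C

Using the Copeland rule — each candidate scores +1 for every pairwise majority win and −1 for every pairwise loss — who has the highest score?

Pairwise results:
  A vs B: B wins 5–0.
  A vs C: A wins 4–1.
  A vs D: D wins 4–1.
  B vs C: B wins 5–0.
  B vs D: B wins 5–0.
  C vs D: D wins 5–0.
Copeland scores (wins − losses):
  A: 1 − 2 = -1
  B: 3 − 0 = 3
  C: 0 − 3 = -3
  D: 2 − 1 = 1
B has the best Copeland score.

B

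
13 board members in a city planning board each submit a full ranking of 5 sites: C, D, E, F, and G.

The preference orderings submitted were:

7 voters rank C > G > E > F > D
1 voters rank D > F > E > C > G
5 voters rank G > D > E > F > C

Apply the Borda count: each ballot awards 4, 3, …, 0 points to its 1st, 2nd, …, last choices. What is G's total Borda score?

41

Borda scores:
  C: 7·4 + 1 + 5·0 = 29
  D: 7·0 + 4 + 5·3 = 19
  E: 7·2 + 2 + 5·2 = 26
  F: 7·1 + 3 + 5·1 = 15
  G: 7·3 + 0 + 5·4 = 41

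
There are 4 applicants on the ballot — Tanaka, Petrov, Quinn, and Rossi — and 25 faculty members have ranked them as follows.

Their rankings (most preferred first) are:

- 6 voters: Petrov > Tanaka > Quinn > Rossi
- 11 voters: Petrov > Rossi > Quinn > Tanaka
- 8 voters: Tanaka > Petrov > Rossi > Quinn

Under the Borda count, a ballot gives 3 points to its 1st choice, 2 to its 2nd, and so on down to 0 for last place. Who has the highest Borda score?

Borda scores:
  Tanaka: 6·2 + 11·0 + 8·3 = 36
  Petrov: 6·3 + 11·3 + 8·2 = 67
  Quinn: 6·1 + 11·1 + 8·0 = 17
  Rossi: 6·0 + 11·2 + 8·1 = 30
Petrov has the highest total.

Petrov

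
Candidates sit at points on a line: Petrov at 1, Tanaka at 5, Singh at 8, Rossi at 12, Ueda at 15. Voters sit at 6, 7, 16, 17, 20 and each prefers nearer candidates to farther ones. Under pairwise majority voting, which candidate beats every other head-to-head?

Ueda

With single-peaked preferences on a line, the Condorcet winner is the candidate closest to the median voter.
The median voter (position 16) is closest to Ueda at 15.
Check: Ueda vs Tanaka — voters closer to Ueda: 3 of 5.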